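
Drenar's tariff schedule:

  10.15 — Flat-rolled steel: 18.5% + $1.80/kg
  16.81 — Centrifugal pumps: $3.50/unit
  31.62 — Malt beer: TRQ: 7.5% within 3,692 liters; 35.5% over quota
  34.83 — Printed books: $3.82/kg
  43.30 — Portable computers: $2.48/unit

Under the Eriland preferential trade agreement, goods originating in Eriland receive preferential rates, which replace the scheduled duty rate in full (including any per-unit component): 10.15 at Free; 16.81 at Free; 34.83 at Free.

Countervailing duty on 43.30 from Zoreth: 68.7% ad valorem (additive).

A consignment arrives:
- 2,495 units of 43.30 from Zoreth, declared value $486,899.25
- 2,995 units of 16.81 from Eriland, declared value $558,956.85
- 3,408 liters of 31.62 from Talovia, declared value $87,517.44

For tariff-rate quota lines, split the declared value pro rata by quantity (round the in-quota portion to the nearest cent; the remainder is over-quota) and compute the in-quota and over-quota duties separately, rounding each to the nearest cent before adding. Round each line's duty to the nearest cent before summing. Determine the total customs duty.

$347,251.19

Line 1 (43.30, Zoreth, 2,495 units, $486,899.25):
Base rate for 43.30 is $2.48/unit.
Additional duty on 43.30 from Zoreth: +68.7% ad valorem. Applied ad valorem rate = 68.7%.
Duty = $486,899.25 × 68.7% + 2,495 × $2.48 = $340,687.38.
Line 2 (16.81, Eriland, 2,995 units, $558,956.85):
Base rate for 16.81 is $3.50/unit.
Origin Eriland qualifies under the Drenar–Eriland agreement and 16.81 is covered: preferential rate Free applies instead.
Duty = $558,956.85 × 0% = $0.00.
Line 3 (31.62, Talovia, 3,408 liters, $87,517.44):
Code 31.62 is under a tariff-rate quota (threshold 3,692 liters). Quantity 3,408 liters is within the quota, so the in-quota rate 7.5% applies to the full value.
Duty = $87,517.44 × 7.5% = $6,563.81.
Total = $340,687.38 + $0.00 + $6,563.81 = $347,251.19.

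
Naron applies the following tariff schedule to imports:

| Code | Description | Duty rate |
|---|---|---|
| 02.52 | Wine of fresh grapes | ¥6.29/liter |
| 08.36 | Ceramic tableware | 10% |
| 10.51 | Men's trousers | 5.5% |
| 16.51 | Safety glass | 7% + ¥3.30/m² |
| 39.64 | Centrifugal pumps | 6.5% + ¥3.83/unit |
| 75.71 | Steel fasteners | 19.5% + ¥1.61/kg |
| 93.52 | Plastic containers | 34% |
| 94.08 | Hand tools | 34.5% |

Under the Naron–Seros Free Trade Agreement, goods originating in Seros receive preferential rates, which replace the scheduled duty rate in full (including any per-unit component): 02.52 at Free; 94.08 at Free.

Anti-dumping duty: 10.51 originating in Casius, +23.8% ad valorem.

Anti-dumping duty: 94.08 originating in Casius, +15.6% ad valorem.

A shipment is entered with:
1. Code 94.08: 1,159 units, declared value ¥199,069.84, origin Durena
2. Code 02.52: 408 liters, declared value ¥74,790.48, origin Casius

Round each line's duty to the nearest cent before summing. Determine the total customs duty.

Line 1 (94.08, Durena, 1,159 units, ¥199,069.84):
Base rate for 94.08 is 34.5%.
94.08 has an FTA preferential rate, but origin Durena is not Seros; base rate stands.
The additional-duty order on 94.08 targets Casius, not Durena; it does not apply.
Duty = ¥199,069.84 × 34.5% = ¥68,679.09.
Line 2 (02.52, Casius, 408 liters, ¥74,790.48):
Base rate for 02.52 is ¥6.29/liter.
02.52 has an FTA preferential rate, but origin Casius is not Seros; base rate stands.
Duty = 408 × ¥6.29 = ¥2,566.32.
Total = ¥68,679.09 + ¥2,566.32 = ¥71,245.41.

¥71,245.41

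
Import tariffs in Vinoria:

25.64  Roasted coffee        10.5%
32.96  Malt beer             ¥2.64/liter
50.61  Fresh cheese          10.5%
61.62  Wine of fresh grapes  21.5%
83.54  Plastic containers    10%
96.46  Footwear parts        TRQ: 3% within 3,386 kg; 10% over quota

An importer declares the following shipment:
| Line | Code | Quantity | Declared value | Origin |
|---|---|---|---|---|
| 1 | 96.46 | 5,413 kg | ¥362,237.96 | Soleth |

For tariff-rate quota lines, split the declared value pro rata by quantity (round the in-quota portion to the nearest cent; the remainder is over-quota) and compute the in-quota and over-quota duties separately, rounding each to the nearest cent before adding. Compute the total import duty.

Line 1 (96.46, Soleth, 5,413 kg, ¥362,237.96):
Code 96.46 is under a tariff-rate quota (threshold 3,386 kg). In-quota: 3,386 kg at 3%; over-quota: 2,027 kg at 10%.
Pro-rata value split: in-quota = ¥362,237.96 × 3,386/5,413 = ¥226,591.12; over-quota = ¥362,237.96 − ¥226,591.12 = ¥135,646.84.
In-quota duty = ¥226,591.12 × 3% = ¥6,797.73. Over-quota duty = ¥135,646.84 × 10% = ¥13,564.68.
Line duty = ¥6,797.73 + ¥13,564.68 = ¥20,362.41.

¥20,362.41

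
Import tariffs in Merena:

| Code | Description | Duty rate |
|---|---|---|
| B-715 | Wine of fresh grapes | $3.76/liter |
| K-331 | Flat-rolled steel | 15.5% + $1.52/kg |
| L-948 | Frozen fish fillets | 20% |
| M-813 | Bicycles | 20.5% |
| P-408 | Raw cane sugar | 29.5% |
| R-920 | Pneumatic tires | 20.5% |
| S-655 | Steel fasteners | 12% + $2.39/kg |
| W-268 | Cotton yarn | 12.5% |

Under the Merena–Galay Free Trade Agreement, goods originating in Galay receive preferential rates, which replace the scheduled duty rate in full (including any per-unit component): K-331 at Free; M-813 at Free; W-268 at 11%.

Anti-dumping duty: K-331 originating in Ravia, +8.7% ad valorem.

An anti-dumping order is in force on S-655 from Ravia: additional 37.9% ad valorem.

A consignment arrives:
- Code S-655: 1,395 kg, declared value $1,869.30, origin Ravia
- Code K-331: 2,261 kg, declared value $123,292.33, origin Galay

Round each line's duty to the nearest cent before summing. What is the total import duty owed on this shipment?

$4,266.83

Line 1 (S-655, Ravia, 1,395 kg, $1,869.30):
Base rate for S-655 is 12% + $2.39/kg.
Additional duty on S-655 from Ravia: +37.9%. Applied ad valorem rate: 12% + 37.9% = 49.9%.
Duty = $1,869.30 × 49.9% + 1,395 × $2.39 = $4,266.83.
Line 2 (K-331, Galay, 2,261 kg, $123,292.33):
Base rate for K-331 is 15.5% + $1.52/kg.
Origin Galay qualifies under the Merena–Galay agreement and K-331 is covered: preferential rate Free applies instead.
The additional-duty order on K-331 targets Ravia, not Galay; it does not apply.
Duty = $123,292.33 × 0% = $0.00.
Total = $4,266.83 + $0.00 = $4,266.83.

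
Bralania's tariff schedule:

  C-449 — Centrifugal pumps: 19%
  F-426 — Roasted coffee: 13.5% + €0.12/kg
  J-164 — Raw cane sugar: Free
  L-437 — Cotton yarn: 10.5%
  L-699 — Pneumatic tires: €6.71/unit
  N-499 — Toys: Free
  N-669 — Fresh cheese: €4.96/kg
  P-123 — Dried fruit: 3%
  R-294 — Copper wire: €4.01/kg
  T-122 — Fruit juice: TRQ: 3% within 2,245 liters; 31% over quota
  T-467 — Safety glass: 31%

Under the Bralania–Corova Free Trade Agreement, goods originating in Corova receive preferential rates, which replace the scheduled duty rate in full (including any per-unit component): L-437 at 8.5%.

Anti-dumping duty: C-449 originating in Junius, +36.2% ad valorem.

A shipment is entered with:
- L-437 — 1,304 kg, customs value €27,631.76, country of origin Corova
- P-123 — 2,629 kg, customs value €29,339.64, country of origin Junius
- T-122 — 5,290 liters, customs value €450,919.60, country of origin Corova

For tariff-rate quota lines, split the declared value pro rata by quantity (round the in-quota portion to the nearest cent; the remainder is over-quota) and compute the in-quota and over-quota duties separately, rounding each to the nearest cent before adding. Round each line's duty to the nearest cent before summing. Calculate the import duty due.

Line 1 (L-437, Corova, 1,304 kg, €27,631.76):
Base rate for L-437 is 10.5%.
Origin Corova qualifies under the Bralania–Corova agreement and L-437 is covered: preferential rate 8.5% applies instead.
Duty = €27,631.76 × 8.5% = €2,348.70.
Line 2 (P-123, Junius, 2,629 kg, €29,339.64):
Base rate for P-123 is 3%.
Duty = €29,339.64 × 3% = €880.19.
Line 3 (T-122, Corova, 5,290 liters, €450,919.60):
Code T-122 is under a tariff-rate quota (threshold 2,245 liters). In-quota: 2,245 liters at 3%; over-quota: 3,045 liters at 31%.
Pro-rata value split: in-quota = €450,919.60 × 2,245/5,290 = €191,363.80; over-quota = €450,919.60 − €191,363.80 = €259,555.80.
In-quota duty = €191,363.80 × 3% = €5,740.91. Over-quota duty = €259,555.80 × 31% = €80,462.30.
Line duty = €5,740.91 + €80,462.30 = €86,203.21.
Total = €2,348.70 + €880.19 + €86,203.21 = €89,432.10.

€89,432.10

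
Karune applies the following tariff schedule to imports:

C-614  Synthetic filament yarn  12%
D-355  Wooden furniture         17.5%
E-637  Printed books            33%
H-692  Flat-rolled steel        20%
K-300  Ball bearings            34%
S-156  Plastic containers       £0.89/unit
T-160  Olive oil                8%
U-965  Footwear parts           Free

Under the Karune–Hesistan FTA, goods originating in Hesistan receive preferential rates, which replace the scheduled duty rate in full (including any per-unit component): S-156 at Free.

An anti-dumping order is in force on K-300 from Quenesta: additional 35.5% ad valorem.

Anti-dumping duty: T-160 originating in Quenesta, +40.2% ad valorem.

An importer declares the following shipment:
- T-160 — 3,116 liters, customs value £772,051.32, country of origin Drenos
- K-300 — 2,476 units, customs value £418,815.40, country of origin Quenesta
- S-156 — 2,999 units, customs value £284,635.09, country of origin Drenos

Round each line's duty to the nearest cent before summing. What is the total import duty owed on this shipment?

Line 1 (T-160, Drenos, 3,116 liters, £772,051.32):
Base rate for T-160 is 8%.
The additional-duty order on T-160 targets Quenesta, not Drenos; it does not apply.
Duty = £772,051.32 × 8% = £61,764.11.
Line 2 (K-300, Quenesta, 2,476 units, £418,815.40):
Base rate for K-300 is 34%.
Additional duty on K-300 from Quenesta: +35.5%. Applied ad valorem rate: 34% + 35.5% = 69.5%.
Duty = £418,815.40 × 69.5% = £291,076.70.
Line 3 (S-156, Drenos, 2,999 units, £284,635.09):
Base rate for S-156 is £0.89/unit.
S-156 has an FTA preferential rate, but origin Drenos is not Hesistan; base rate stands.
Duty = 2,999 × £0.89 = £2,669.11.
Total = £61,764.11 + £291,076.70 + £2,669.11 = £355,509.92.

£355,509.92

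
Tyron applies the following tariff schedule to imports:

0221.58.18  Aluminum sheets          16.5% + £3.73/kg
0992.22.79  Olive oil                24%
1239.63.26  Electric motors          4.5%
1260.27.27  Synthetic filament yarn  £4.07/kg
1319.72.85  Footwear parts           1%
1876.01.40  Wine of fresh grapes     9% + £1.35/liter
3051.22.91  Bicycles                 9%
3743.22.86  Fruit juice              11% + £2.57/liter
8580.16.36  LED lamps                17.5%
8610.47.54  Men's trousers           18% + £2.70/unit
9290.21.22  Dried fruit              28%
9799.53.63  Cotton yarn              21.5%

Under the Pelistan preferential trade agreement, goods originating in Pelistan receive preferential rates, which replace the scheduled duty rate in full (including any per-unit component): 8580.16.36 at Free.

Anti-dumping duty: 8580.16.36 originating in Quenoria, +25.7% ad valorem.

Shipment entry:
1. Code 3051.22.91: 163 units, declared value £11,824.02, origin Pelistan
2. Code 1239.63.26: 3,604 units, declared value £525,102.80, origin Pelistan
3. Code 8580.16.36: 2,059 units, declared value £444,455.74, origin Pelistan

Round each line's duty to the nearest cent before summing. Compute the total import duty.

Line 1 (3051.22.91, Pelistan, 163 units, £11,824.02):
Base rate for 3051.22.91 is 9%.
Origin Pelistan is the FTA partner but 3051.22.91 is not on the preference list; base rate stands.
Duty = £11,824.02 × 9% = £1,064.16.
Line 2 (1239.63.26, Pelistan, 3,604 units, £525,102.80):
Base rate for 1239.63.26 is 4.5%.
Origin Pelistan is the FTA partner but 1239.63.26 is not on the preference list; base rate stands.
Duty = £525,102.80 × 4.5% = £23,629.63.
Line 3 (8580.16.36, Pelistan, 2,059 units, £444,455.74):
Base rate for 8580.16.36 is 17.5%.
Origin Pelistan qualifies under the Tyron–Pelistan agreement and 8580.16.36 is covered: preferential rate Free applies instead.
The additional-duty order on 8580.16.36 targets Quenoria, not Pelistan; it does not apply.
Duty = £444,455.74 × 0% = £0.00.
Total = £1,064.16 + £23,629.63 + £0.00 = £24,693.79.

£24,693.79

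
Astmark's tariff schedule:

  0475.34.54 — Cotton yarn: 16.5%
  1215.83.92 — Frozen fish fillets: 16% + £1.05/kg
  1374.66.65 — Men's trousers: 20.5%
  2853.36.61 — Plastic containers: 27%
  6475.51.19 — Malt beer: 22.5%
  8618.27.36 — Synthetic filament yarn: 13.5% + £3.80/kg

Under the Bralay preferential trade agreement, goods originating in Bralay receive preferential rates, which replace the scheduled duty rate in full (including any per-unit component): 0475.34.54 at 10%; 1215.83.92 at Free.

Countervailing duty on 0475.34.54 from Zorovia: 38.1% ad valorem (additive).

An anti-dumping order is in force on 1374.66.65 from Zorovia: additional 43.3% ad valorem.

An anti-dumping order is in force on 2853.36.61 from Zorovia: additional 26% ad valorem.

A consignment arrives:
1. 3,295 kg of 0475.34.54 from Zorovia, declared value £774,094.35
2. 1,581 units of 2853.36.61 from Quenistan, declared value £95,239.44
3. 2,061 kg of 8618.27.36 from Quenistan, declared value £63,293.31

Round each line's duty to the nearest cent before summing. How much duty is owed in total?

Line 1 (0475.34.54, Zorovia, 3,295 kg, £774,094.35):
Base rate for 0475.34.54 is 16.5%.
0475.34.54 has an FTA preferential rate, but origin Zorovia is not Bralay; base rate stands.
Additional duty on 0475.34.54 from Zorovia: +38.1%. Applied ad valorem rate: 16.5% + 38.1% = 54.6%.
Duty = £774,094.35 × 54.6% = £422,655.52.
Line 2 (2853.36.61, Quenistan, 1,581 units, £95,239.44):
Base rate for 2853.36.61 is 27%.
The additional-duty order on 2853.36.61 targets Zorovia, not Quenistan; it does not apply.
Duty = £95,239.44 × 27% = £25,714.65.
Line 3 (8618.27.36, Quenistan, 2,061 kg, £63,293.31):
Base rate for 8618.27.36 is 13.5% + £3.80/kg.
Duty = £63,293.31 × 13.5% + 2,061 × £3.80 = £16,376.40.
Total = £422,655.52 + £25,714.65 + £16,376.40 = £464,746.57.

£464,746.57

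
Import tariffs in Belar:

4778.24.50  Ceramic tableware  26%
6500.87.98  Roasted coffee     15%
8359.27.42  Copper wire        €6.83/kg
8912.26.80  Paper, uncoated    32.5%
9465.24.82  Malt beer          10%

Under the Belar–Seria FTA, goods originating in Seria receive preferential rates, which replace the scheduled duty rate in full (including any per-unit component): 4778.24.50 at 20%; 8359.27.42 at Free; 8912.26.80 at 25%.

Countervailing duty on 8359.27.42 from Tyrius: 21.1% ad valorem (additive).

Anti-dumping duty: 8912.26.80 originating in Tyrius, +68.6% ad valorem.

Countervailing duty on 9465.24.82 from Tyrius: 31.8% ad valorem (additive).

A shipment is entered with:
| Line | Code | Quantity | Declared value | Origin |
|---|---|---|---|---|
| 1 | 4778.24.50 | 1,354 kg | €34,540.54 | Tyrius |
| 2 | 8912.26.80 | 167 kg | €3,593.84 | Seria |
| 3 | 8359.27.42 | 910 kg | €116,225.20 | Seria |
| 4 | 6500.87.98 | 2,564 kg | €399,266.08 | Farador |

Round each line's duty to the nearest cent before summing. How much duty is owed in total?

€69,768.91

Line 1 (4778.24.50, Tyrius, 1,354 kg, €34,540.54):
Base rate for 4778.24.50 is 26%.
4778.24.50 has an FTA preferential rate, but origin Tyrius is not Seria; base rate stands.
Duty = €34,540.54 × 26% = €8,980.54.
Line 2 (8912.26.80, Seria, 167 kg, €3,593.84):
Base rate for 8912.26.80 is 32.5%.
Origin Seria qualifies under the Belar–Seria agreement and 8912.26.80 is covered: preferential rate 25% applies instead.
The additional-duty order on 8912.26.80 targets Tyrius, not Seria; it does not apply.
Duty = €3,593.84 × 25% = €898.46.
Line 3 (8359.27.42, Seria, 910 kg, €116,225.20):
Base rate for 8359.27.42 is €6.83/kg.
Origin Seria qualifies under the Belar–Seria agreement and 8359.27.42 is covered: preferential rate Free applies instead.
The additional-duty order on 8359.27.42 targets Tyrius, not Seria; it does not apply.
Duty = €116,225.20 × 0% = €0.00.
Line 4 (6500.87.98, Farador, 2,564 kg, €399,266.08):
Base rate for 6500.87.98 is 15%.
Duty = €399,266.08 × 15% = €59,889.91.
Total = €8,980.54 + €898.46 + €0.00 + €59,889.91 = €69,768.91.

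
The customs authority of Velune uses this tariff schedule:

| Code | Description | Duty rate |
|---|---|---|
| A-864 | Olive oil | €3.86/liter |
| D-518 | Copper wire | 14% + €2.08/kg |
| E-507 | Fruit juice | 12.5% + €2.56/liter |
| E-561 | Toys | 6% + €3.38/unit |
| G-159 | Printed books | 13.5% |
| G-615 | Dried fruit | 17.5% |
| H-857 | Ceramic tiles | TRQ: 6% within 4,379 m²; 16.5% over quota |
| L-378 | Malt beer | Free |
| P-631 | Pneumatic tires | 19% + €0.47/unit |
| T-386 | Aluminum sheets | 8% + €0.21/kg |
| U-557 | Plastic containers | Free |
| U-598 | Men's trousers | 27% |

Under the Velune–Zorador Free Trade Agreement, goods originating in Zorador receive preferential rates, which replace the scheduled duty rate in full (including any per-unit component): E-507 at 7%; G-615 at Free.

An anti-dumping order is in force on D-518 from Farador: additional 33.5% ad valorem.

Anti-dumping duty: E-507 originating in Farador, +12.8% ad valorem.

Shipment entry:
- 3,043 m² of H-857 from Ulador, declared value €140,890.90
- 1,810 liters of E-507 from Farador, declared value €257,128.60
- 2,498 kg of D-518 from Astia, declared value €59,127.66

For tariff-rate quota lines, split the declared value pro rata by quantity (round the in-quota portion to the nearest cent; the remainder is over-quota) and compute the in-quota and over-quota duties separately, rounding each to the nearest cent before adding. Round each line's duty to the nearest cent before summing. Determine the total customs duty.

Line 1 (H-857, Ulador, 3,043 m², €140,890.90):
Code H-857 is under a tariff-rate quota (threshold 4,379 m²). Quantity 3,043 m² is within the quota, so the in-quota rate 6% applies to the full value.
Duty = €140,890.90 × 6% = €8,453.45.
Line 2 (E-507, Farador, 1,810 liters, €257,128.60):
Base rate for E-507 is 12.5% + €2.56/liter.
E-507 has an FTA preferential rate, but origin Farador is not Zorador; base rate stands.
Additional duty on E-507 from Farador: +12.8%. Applied ad valorem rate: 12.5% + 12.8% = 25.3%.
Duty = €257,128.60 × 25.3% + 1,810 × €2.56 = €69,687.14.
Line 3 (D-518, Astia, 2,498 kg, €59,127.66):
Base rate for D-518 is 14% + €2.08/kg.
The additional-duty order on D-518 targets Farador, not Astia; it does not apply.
Duty = €59,127.66 × 14% + 2,498 × €2.08 = €13,473.71.
Total = €8,453.45 + €69,687.14 + €13,473.71 = €91,614.30.

€91,614.30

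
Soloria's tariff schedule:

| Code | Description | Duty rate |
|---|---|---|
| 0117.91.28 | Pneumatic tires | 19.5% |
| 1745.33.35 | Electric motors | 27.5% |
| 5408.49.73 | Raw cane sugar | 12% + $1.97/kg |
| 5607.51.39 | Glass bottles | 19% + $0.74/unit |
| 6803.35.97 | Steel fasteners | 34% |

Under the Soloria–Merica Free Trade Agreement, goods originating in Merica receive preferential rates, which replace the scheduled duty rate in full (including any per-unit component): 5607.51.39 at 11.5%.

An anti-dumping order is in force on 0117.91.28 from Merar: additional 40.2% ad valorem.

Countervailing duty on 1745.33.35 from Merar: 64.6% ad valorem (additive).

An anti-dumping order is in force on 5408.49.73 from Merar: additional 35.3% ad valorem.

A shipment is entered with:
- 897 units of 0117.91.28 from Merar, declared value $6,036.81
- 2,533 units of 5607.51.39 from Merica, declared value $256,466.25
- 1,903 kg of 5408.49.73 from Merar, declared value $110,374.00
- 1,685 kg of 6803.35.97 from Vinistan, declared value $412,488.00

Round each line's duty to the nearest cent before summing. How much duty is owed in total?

$229,299.33

Line 1 (0117.91.28, Merar, 897 units, $6,036.81):
Base rate for 0117.91.28 is 19.5%.
Additional duty on 0117.91.28 from Merar: +40.2%. Applied ad valorem rate: 19.5% + 40.2% = 59.7%.
Duty = $6,036.81 × 59.7% = $3,603.98.
Line 2 (5607.51.39, Merica, 2,533 units, $256,466.25):
Base rate for 5607.51.39 is 19% + $0.74/unit.
Origin Merica qualifies under the Soloria–Merica agreement and 5607.51.39 is covered: preferential rate 11.5% applies instead.
Duty = $256,466.25 × 11.5% = $29,493.62.
Line 3 (5408.49.73, Merar, 1,903 kg, $110,374.00):
Base rate for 5408.49.73 is 12% + $1.97/kg.
Additional duty on 5408.49.73 from Merar: +35.3%. Applied ad valorem rate: 12% + 35.3% = 47.3%.
Duty = $110,374.00 × 47.3% + 1,903 × $1.97 = $55,955.81.
Line 4 (6803.35.97, Vinistan, 1,685 kg, $412,488.00):
Base rate for 6803.35.97 is 34%.
Duty = $412,488.00 × 34% = $140,245.92.
Total = $3,603.98 + $29,493.62 + $55,955.81 + $140,245.92 = $229,299.33.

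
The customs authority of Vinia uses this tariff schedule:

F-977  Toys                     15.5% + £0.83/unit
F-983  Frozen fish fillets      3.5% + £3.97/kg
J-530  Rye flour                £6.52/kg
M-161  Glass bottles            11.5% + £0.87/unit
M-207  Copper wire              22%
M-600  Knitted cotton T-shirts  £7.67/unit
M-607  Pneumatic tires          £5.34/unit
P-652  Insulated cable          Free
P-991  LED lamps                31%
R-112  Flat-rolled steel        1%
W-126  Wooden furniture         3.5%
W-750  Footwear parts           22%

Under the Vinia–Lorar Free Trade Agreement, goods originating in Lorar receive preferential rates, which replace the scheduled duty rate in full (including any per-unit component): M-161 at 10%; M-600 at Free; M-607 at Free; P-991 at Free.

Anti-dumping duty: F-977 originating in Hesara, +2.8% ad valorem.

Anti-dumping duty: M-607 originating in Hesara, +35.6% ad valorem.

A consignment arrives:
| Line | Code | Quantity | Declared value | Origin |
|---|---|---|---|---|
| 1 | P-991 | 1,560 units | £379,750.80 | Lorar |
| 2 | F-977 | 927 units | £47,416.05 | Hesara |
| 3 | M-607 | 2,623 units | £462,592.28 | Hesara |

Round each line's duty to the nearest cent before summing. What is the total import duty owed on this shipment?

£188,136.22

Line 1 (P-991, Lorar, 1,560 units, £379,750.80):
Base rate for P-991 is 31%.
Origin Lorar qualifies under the Vinia–Lorar agreement and P-991 is covered: preferential rate Free applies instead.
Duty = £379,750.80 × 0% = £0.00.
Line 2 (F-977, Hesara, 927 units, £47,416.05):
Base rate for F-977 is 15.5% + £0.83/unit.
Additional duty on F-977 from Hesara: +2.8%. Applied ad valorem rate: 15.5% + 2.8% = 18.3%.
Duty = £47,416.05 × 18.3% + 927 × £0.83 = £9,446.55.
Line 3 (M-607, Hesara, 2,623 units, £462,592.28):
Base rate for M-607 is £5.34/unit.
M-607 has an FTA preferential rate, but origin Hesara is not Lorar; base rate stands.
Additional duty on M-607 from Hesara: +35.6% ad valorem. Applied ad valorem rate = 35.6%.
Duty = £462,592.28 × 35.6% + 2,623 × £5.34 = £178,689.67.
Total = £0.00 + £9,446.55 + £178,689.67 = £188,136.22.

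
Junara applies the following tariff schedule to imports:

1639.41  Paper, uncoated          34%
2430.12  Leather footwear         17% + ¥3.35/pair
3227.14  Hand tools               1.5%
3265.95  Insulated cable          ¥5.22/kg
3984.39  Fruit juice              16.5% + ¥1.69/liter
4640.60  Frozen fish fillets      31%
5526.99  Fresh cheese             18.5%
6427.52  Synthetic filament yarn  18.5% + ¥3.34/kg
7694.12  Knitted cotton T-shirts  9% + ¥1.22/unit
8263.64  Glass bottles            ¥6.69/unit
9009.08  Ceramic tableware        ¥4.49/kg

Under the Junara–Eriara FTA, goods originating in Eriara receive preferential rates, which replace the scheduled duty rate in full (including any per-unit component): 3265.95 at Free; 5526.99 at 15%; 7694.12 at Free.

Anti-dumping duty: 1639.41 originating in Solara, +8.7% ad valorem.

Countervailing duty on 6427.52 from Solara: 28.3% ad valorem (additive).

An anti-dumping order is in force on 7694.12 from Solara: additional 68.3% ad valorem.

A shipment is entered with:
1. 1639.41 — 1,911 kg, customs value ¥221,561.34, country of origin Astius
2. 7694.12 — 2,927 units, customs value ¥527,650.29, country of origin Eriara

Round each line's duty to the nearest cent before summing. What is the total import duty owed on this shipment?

¥75,330.86

Line 1 (1639.41, Astius, 1,911 kg, ¥221,561.34):
Base rate for 1639.41 is 34%.
The additional-duty order on 1639.41 targets Solara, not Astius; it does not apply.
Duty = ¥221,561.34 × 34% = ¥75,330.86.
Line 2 (7694.12, Eriara, 2,927 units, ¥527,650.29):
Base rate for 7694.12 is 9% + ¥1.22/unit.
Origin Eriara qualifies under the Junara–Eriara agreement and 7694.12 is covered: preferential rate Free applies instead.
The additional-duty order on 7694.12 targets Solara, not Eriara; it does not apply.
Duty = ¥527,650.29 × 0% = ¥0.00.
Total = ¥75,330.86 + ¥0.00 = ¥75,330.86.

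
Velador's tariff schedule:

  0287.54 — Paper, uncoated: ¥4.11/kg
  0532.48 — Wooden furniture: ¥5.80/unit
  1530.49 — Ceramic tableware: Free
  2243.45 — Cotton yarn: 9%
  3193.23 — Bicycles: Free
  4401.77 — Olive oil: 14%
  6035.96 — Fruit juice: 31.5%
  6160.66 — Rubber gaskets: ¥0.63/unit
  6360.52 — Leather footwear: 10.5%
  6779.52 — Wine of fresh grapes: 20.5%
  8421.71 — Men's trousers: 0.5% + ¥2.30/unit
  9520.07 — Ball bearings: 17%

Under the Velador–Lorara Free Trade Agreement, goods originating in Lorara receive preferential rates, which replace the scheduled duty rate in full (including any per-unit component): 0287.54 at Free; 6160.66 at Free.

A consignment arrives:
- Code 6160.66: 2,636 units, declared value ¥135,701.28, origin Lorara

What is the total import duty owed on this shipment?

Line 1 (6160.66, Lorara, 2,636 units, ¥135,701.28):
Base rate for 6160.66 is ¥0.63/unit.
Origin Lorara qualifies under the Velador–Lorara agreement and 6160.66 is covered: preferential rate Free applies instead.
Duty = ¥135,701.28 × 0% = ¥0.00.

¥0.00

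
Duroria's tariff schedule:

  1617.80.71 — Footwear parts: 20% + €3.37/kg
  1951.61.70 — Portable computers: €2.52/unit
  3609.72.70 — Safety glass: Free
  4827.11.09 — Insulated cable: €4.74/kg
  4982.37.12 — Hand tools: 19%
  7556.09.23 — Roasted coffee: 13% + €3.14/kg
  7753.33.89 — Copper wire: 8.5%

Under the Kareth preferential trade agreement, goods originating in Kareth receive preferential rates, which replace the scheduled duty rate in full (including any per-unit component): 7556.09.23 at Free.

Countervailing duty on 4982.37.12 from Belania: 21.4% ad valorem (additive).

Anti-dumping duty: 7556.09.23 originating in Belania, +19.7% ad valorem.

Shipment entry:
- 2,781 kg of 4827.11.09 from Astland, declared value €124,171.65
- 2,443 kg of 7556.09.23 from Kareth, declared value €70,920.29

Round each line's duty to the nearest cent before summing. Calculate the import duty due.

Line 1 (4827.11.09, Astland, 2,781 kg, €124,171.65):
Base rate for 4827.11.09 is €4.74/kg.
Duty = 2,781 × €4.74 = €13,181.94.
Line 2 (7556.09.23, Kareth, 2,443 kg, €70,920.29):
Base rate for 7556.09.23 is 13% + €3.14/kg.
Origin Kareth qualifies under the Duroria–Kareth agreement and 7556.09.23 is covered: preferential rate Free applies instead.
The additional-duty order on 7556.09.23 targets Belania, not Kareth; it does not apply.
Duty = €70,920.29 × 0% = €0.00.
Total = €13,181.94 + €0.00 = €13,181.94.

€13,181.94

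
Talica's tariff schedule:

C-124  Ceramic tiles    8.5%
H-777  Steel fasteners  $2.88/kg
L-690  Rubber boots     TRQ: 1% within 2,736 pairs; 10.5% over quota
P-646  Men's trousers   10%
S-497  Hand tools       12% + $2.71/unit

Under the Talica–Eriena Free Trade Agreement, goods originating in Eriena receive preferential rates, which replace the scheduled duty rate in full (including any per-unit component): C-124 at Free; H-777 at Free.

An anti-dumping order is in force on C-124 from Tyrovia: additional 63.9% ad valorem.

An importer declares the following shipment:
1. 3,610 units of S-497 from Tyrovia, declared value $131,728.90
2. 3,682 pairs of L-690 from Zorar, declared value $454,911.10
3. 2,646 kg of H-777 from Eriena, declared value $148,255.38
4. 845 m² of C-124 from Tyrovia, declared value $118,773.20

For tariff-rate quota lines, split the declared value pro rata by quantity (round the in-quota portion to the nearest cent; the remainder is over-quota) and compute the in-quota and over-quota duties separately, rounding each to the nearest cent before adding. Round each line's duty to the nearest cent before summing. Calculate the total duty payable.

Line 1 (S-497, Tyrovia, 3,610 units, $131,728.90):
Base rate for S-497 is 12% + $2.71/unit.
Duty = $131,728.90 × 12% + 3,610 × $2.71 = $25,590.57.
Line 2 (L-690, Zorar, 3,682 pairs, $454,911.10):
Code L-690 is under a tariff-rate quota (threshold 2,736 pairs). In-quota: 2,736 pairs at 1%; over-quota: 946 pairs at 10.5%.
Pro-rata value split: in-quota = $454,911.10 × 2,736/3,682 = $338,032.80; over-quota = $454,911.10 − $338,032.80 = $116,878.30.
In-quota duty = $338,032.80 × 1% = $3,380.33. Over-quota duty = $116,878.30 × 10.5% = $12,272.22.
Line duty = $3,380.33 + $12,272.22 = $15,652.55.
Line 3 (H-777, Eriena, 2,646 kg, $148,255.38):
Base rate for H-777 is $2.88/kg.
Origin Eriena qualifies under the Talica–Eriena agreement and H-777 is covered: preferential rate Free applies instead.
Duty = $148,255.38 × 0% = $0.00.
Line 4 (C-124, Tyrovia, 845 m², $118,773.20):
Base rate for C-124 is 8.5%.
C-124 has an FTA preferential rate, but origin Tyrovia is not Eriena; base rate stands.
Additional duty on C-124 from Tyrovia: +63.9%. Applied ad valorem rate: 8.5% + 63.9% = 72.4%.
Duty = $118,773.20 × 72.4% = $85,991.80.
Total = $25,590.57 + $15,652.55 + $0.00 + $85,991.80 = $127,234.92.

$127,234.92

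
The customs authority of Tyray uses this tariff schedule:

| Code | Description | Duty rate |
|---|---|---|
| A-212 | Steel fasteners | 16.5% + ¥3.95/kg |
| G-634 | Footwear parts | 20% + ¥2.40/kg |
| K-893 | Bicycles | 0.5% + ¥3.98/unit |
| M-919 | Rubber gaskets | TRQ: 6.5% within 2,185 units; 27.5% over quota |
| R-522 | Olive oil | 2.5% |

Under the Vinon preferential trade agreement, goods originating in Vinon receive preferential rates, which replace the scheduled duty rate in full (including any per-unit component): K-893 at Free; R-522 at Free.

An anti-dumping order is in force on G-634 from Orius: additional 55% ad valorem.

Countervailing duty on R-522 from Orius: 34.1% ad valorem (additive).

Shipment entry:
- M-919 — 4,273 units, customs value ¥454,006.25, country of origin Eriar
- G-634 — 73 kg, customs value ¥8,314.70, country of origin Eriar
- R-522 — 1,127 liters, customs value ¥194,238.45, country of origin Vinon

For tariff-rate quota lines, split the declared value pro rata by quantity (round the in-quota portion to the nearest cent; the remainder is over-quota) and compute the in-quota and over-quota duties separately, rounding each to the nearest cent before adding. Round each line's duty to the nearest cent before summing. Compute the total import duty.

¥77,937.05

Line 1 (M-919, Eriar, 4,273 units, ¥454,006.25):
Code M-919 is under a tariff-rate quota (threshold 2,185 units). In-quota: 2,185 units at 6.5%; over-quota: 2,088 units at 27.5%.
Pro-rata value split: in-quota = ¥454,006.25 × 2,185/4,273 = ¥232,156.25; over-quota = ¥454,006.25 − ¥232,156.25 = ¥221,850.00.
In-quota duty = ¥232,156.25 × 6.5% = ¥15,090.16. Over-quota duty = ¥221,850.00 × 27.5% = ¥61,008.75.
Line duty = ¥15,090.16 + ¥61,008.75 = ¥76,098.91.
Line 2 (G-634, Eriar, 73 kg, ¥8,314.70):
Base rate for G-634 is 20% + ¥2.40/kg.
The additional-duty order on G-634 targets Orius, not Eriar; it does not apply.
Duty = ¥8,314.70 × 20% + 73 × ¥2.40 = ¥1,838.14.
Line 3 (R-522, Vinon, 1,127 liters, ¥194,238.45):
Base rate for R-522 is 2.5%.
Origin Vinon qualifies under the Tyray–Vinon agreement and R-522 is covered: preferential rate Free applies instead.
The additional-duty order on R-522 targets Orius, not Vinon; it does not apply.
Duty = ¥194,238.45 × 0% = ¥0.00.
Total = ¥76,098.91 + ¥1,838.14 + ¥0.00 = ¥77,937.05.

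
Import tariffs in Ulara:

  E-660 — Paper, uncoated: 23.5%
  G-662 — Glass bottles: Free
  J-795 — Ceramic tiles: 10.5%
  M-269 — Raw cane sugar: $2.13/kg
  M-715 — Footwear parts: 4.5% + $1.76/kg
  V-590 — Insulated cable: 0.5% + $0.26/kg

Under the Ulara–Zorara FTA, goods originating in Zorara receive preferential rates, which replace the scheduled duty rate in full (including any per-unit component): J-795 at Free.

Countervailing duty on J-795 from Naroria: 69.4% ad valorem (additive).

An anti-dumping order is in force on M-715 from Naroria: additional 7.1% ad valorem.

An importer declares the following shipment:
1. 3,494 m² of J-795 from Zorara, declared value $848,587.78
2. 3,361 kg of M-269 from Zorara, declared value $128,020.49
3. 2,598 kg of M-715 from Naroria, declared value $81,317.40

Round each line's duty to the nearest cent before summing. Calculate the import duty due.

$21,164.23

Line 1 (J-795, Zorara, 3,494 m², $848,587.78):
Base rate for J-795 is 10.5%.
Origin Zorara qualifies under the Ulara–Zorara agreement and J-795 is covered: preferential rate Free applies instead.
The additional-duty order on J-795 targets Naroria, not Zorara; it does not apply.
Duty = $848,587.78 × 0% = $0.00.
Line 2 (M-269, Zorara, 3,361 kg, $128,020.49):
Base rate for M-269 is $2.13/kg.
Origin Zorara is the FTA partner but M-269 is not on the preference list; base rate stands.
Duty = 3,361 × $2.13 = $7,158.93.
Line 3 (M-715, Naroria, 2,598 kg, $81,317.40):
Base rate for M-715 is 4.5% + $1.76/kg.
Additional duty on M-715 from Naroria: +7.1%. Applied ad valorem rate: 4.5% + 7.1% = 11.6%.
Duty = $81,317.40 × 11.6% + 2,598 × $1.76 = $14,005.30.
Total = $0.00 + $7,158.93 + $14,005.30 = $21,164.23.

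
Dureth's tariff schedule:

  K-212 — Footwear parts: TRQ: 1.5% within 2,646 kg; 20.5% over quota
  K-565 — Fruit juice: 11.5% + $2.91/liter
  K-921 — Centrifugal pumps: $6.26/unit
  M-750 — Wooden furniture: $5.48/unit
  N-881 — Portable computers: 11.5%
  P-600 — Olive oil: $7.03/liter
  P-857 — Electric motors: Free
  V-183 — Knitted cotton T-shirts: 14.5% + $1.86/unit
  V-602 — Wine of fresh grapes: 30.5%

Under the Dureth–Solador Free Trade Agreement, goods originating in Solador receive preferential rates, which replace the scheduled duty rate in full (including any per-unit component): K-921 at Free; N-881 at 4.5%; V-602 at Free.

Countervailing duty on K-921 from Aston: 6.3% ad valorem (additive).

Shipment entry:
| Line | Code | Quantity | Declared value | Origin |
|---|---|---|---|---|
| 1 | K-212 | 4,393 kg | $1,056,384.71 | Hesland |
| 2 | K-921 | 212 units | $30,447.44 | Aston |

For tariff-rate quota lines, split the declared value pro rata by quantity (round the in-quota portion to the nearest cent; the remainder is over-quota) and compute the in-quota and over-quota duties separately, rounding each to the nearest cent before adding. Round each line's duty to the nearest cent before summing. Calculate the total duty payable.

$98,910.28

Line 1 (K-212, Hesland, 4,393 kg, $1,056,384.71):
Code K-212 is under a tariff-rate quota (threshold 2,646 kg). In-quota: 2,646 kg at 1.5%; over-quota: 1,747 kg at 20.5%.
Pro-rata value split: in-quota = $1,056,384.71 × 2,646/4,393 = $636,283.62; over-quota = $1,056,384.71 − $636,283.62 = $420,101.09.
In-quota duty = $636,283.62 × 1.5% = $9,544.25. Over-quota duty = $420,101.09 × 20.5% = $86,120.72.
Line duty = $9,544.25 + $86,120.72 = $95,664.97.
Line 2 (K-921, Aston, 212 units, $30,447.44):
Base rate for K-921 is $6.26/unit.
K-921 has an FTA preferential rate, but origin Aston is not Solador; base rate stands.
Additional duty on K-921 from Aston: +6.3% ad valorem. Applied ad valorem rate = 6.3%.
Duty = $30,447.44 × 6.3% + 212 × $6.26 = $3,245.31.
Total = $95,664.97 + $3,245.31 = $98,910.28.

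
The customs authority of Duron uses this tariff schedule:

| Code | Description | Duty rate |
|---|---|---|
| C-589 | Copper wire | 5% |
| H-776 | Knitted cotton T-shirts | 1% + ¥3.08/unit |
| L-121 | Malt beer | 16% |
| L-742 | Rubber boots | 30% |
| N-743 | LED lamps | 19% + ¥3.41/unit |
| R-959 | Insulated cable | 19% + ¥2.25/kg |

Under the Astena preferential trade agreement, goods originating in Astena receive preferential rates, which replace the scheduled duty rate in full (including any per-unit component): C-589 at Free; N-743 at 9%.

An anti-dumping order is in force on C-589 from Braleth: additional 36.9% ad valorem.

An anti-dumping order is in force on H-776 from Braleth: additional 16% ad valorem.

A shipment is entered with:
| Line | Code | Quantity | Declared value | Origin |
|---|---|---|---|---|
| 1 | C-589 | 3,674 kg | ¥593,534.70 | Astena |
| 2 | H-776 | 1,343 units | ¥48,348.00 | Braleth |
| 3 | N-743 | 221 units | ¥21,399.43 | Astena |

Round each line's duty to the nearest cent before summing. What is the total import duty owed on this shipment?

¥14,281.55

Line 1 (C-589, Astena, 3,674 kg, ¥593,534.70):
Base rate for C-589 is 5%.
Origin Astena qualifies under the Duron–Astena agreement and C-589 is covered: preferential rate Free applies instead.
The additional-duty order on C-589 targets Braleth, not Astena; it does not apply.
Duty = ¥593,534.70 × 0% = ¥0.00.
Line 2 (H-776, Braleth, 1,343 units, ¥48,348.00):
Base rate for H-776 is 1% + ¥3.08/unit.
Additional duty on H-776 from Braleth: +16%. Applied ad valorem rate: 1% + 16% = 17%.
Duty = ¥48,348.00 × 17% + 1,343 × ¥3.08 = ¥12,355.60.
Line 3 (N-743, Astena, 221 units, ¥21,399.43):
Base rate for N-743 is 19% + ¥3.41/unit.
Origin Astena qualifies under the Duron–Astena agreement and N-743 is covered: preferential rate 9% applies instead.
Duty = ¥21,399.43 × 9% = ¥1,925.95.
Total = ¥0.00 + ¥12,355.60 + ¥1,925.95 = ¥14,281.55.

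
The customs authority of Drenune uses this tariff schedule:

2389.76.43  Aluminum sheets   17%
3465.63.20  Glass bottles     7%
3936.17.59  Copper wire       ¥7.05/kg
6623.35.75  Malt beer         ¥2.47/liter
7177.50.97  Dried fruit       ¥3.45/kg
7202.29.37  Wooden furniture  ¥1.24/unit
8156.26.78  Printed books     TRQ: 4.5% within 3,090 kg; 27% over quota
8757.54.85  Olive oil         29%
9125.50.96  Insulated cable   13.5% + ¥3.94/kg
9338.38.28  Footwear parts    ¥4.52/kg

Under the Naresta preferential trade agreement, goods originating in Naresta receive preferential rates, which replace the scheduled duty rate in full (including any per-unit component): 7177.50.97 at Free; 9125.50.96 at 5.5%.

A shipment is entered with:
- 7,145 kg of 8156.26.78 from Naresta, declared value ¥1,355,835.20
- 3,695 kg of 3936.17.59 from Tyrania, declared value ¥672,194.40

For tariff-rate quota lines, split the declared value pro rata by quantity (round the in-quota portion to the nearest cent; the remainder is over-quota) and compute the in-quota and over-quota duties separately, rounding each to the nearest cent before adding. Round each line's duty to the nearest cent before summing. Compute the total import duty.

¥260,194.62

Line 1 (8156.26.78, Naresta, 7,145 kg, ¥1,355,835.20):
Code 8156.26.78 is under a tariff-rate quota (threshold 3,090 kg). In-quota: 3,090 kg at 4.5%; over-quota: 4,055 kg at 27%.
Pro-rata value split: in-quota = ¥1,355,835.20 × 3,090/7,145 = ¥586,358.40; over-quota = ¥1,355,835.20 − ¥586,358.40 = ¥769,476.80.
In-quota duty = ¥586,358.40 × 4.5% = ¥26,386.13. Over-quota duty = ¥769,476.80 × 27% = ¥207,758.74.
Line duty = ¥26,386.13 + ¥207,758.74 = ¥234,144.87.
Line 2 (3936.17.59, Tyrania, 3,695 kg, ¥672,194.40):
Base rate for 3936.17.59 is ¥7.05/kg.
Duty = 3,695 × ¥7.05 = ¥26,049.75.
Total = ¥234,144.87 + ¥26,049.75 = ¥260,194.62.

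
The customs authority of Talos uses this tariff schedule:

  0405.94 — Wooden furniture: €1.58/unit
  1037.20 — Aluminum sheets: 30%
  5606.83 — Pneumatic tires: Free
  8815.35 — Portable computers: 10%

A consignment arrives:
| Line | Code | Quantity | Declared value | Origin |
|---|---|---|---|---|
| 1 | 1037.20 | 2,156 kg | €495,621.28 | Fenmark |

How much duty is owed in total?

€148,686.38

Line 1 (1037.20, Fenmark, 2,156 kg, €495,621.28):
Base rate for 1037.20 is 30%.
Duty = €495,621.28 × 30% = €148,686.38.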